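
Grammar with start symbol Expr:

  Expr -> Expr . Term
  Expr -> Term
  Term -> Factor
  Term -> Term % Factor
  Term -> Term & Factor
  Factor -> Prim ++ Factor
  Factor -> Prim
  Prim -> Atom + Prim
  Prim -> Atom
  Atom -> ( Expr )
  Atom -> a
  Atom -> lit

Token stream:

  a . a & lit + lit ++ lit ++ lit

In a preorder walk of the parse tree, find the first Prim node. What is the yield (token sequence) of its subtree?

[Expr [Expr [Term [Factor [Prim [Atom a]]]]] . [Term [Term [Factor [Prim [Atom a]]]] & [Factor [Prim [Atom lit] + [Prim [Atom lit]]] ++ [Factor [Prim [Atom lit]] ++ [Factor [Prim [Atom lit]]]]]]]

a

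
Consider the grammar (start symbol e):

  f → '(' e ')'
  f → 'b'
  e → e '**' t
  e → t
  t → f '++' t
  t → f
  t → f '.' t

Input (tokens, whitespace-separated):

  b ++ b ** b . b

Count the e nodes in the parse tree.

2

[e [e [t [f b] ++ [t [f b]]]] ** [t [f b] . [t [f b]]]]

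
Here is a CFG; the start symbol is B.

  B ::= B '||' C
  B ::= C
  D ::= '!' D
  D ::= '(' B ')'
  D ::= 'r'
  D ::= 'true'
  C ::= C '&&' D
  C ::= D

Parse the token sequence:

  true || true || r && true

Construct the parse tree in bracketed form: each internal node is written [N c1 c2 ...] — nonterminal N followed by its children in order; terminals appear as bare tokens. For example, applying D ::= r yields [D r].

B
B || C
B || C || C
C || C || C
D || C || C
true || C || C
true || D || C
true || true || C
true || true || C && D
true || true || D && D
true || true || r && D
true || true || r && true

[B [B [B [C [D true]]] || [C [D true]]] || [C [C [D r]] && [D true]]]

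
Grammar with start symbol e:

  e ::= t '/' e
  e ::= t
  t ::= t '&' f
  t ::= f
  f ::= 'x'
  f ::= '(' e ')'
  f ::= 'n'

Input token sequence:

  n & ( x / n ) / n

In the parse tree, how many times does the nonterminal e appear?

4

[e [t [t [f n]] & [f ( [e [t [f x]] / [e [t [f n]]]] )]] / [e [t [f n]]]]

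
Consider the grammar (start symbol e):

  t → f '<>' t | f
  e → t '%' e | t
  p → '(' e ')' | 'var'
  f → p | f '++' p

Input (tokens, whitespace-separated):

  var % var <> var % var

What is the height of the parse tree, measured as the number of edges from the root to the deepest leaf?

6

[e [t [f [p var]]] % [e [t [f [p var]] <> [t [f [p var]]]] % [e [t [f [p var]]]]]]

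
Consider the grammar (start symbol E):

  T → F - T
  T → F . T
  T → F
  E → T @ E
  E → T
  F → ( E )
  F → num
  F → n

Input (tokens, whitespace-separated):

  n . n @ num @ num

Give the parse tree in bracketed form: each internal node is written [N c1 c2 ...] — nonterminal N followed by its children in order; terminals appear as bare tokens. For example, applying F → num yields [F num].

E
T @ E
F . T @ E
n . T @ E
n . F @ E
n . n @ E
n . n @ T @ E
n . n @ F @ E
n . n @ num @ E
n . n @ num @ T
n . n @ num @ F
n . n @ num @ num

[E [T [F n] . [T [F n]]] @ [E [T [F num]] @ [E [T [F num]]]]]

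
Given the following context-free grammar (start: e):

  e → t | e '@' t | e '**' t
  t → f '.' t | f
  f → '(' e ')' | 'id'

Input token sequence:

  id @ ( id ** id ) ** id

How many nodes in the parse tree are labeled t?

5

[e [e [e [t [f id]]] @ [t [f ( [e [e [t [f id]]] ** [t [f id]]] )]]] ** [t [f id]]]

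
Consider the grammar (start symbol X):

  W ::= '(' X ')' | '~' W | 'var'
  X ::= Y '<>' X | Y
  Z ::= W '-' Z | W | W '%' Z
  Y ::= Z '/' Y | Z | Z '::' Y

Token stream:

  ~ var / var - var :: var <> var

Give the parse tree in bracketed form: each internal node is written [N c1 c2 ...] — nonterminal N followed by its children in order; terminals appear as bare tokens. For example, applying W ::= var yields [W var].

X
Y <> X
Z / Y <> X
W / Y <> X
~ W / Y <> X
~ var / Y <> X
~ var / Z :: Y <> X
~ var / W - Z :: Y <> X
~ var / var - Z :: Y <> X
~ var / var - W :: Y <> X
~ var / var - var :: Y <> X
~ var / var - var :: Z <> X
~ var / var - var :: W <> X
~ var / var - var :: var <> X
~ var / var - var :: var <> Y
~ var / var - var :: var <> Z
~ var / var - var :: var <> W
~ var / var - var :: var <> var

[X [Y [Z [W ~ [W var]]] / [Y [Z [W var] - [Z [W var]]] :: [Y [Z [W var]]]]] <> [X [Y [Z [W var]]]]]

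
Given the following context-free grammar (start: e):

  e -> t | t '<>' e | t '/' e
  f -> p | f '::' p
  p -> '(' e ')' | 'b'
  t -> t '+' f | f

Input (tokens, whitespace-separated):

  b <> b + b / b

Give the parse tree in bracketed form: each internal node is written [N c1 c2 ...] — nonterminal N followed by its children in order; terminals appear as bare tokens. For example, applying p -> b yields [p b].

[e [t [f [p b]]] <> [e [t [t [f [p b]]] + [f [p b]]] / [e [t [f [p b]]]]]]

e
t <> e
f <> e
p <> e
b <> e
b <> t / e
b <> t + f / e
b <> f + f / e
b <> p + f / e
b <> b + f / e
b <> b + p / e
b <> b + b / e
b <> b + b / t
b <> b + b / f
b <> b + b / p
b <> b + b / b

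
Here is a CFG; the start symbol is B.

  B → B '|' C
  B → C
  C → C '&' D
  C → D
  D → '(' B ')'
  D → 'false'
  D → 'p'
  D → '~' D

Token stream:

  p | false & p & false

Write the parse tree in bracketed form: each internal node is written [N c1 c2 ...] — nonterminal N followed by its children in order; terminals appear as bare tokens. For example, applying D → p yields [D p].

B
B | C
C | C
D | C
p | C
p | C & D
p | C & D & D
p | D & D & D
p | false & D & D
p | false & p & D
p | false & p & false

[B [B [C [D p]]] | [C [C [C [D false]] & [D p]] & [D false]]]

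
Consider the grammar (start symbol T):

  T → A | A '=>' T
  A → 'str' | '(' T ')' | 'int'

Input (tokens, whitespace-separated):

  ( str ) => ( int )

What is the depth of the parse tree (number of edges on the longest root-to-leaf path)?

5

[T [A ( [T [A str]] )] => [T [A ( [T [A int]] )]]]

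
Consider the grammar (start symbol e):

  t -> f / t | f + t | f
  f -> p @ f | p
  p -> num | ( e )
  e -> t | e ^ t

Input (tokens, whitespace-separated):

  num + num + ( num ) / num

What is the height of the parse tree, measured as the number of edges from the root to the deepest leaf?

10

[e [t [f [p num]] + [t [f [p num]] + [t [f [p ( [e [t [f [p num]]]] )]] / [t [f [p num]]]]]]]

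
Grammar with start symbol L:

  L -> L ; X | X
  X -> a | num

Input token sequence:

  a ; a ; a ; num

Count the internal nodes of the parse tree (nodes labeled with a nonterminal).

8

[L [L [L [L [X a]] ; [X a]] ; [X a]] ; [X num]]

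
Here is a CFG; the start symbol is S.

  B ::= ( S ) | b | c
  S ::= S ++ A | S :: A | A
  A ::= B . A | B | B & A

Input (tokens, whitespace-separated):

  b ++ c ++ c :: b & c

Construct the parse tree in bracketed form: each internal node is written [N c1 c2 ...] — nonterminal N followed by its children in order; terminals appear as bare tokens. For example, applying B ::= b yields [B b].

S
S :: A
S ++ A :: A
S ++ A ++ A :: A
A ++ A ++ A :: A
B ++ A ++ A :: A
b ++ A ++ A :: A
b ++ B ++ A :: A
b ++ c ++ A :: A
b ++ c ++ B :: A
b ++ c ++ c :: A
b ++ c ++ c :: B & A
b ++ c ++ c :: b & A
b ++ c ++ c :: b & B
b ++ c ++ c :: b & c

[S [S [S [S [A [B b]]] ++ [A [B c]]] ++ [A [B c]]] :: [A [B b] & [A [B c]]]]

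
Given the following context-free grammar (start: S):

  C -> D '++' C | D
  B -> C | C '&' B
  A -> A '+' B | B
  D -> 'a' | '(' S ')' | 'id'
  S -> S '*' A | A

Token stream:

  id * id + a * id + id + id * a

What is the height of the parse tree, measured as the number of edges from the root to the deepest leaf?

[S [S [S [S [A [B [C [D id]]]]] * [A [A [B [C [D id]]]] + [B [C [D a]]]]] * [A [A [A [B [C [D id]]]] + [B [C [D id]]]] + [B [C [D id]]]]] * [A [B [C [D a]]]]]

8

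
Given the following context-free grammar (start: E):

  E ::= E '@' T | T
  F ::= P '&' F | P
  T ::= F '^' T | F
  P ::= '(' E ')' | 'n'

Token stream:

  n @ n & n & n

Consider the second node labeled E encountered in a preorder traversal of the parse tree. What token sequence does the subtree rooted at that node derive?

n

[E [E [T [F [P n]]]] @ [T [F [P n] & [F [P n] & [F [P n]]]]]]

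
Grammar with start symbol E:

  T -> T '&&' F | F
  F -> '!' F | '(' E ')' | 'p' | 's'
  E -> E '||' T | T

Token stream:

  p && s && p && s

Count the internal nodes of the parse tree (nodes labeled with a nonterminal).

9

[E [T [T [T [T [F p]] && [F s]] && [F p]] && [F s]]]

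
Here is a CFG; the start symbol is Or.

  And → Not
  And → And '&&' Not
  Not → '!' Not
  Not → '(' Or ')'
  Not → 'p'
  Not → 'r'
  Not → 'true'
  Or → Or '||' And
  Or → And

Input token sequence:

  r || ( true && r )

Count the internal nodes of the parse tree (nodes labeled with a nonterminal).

[Or [Or [And [Not r]]] || [And [Not ( [Or [And [And [Not true]] && [Not r]]] )]]]

11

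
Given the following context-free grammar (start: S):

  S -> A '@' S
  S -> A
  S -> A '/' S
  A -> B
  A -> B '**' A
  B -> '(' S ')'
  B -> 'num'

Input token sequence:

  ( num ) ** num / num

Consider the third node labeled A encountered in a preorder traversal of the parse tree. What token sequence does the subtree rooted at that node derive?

num

[S [A [B ( [S [A [B num]]] )] ** [A [B num]]] / [S [A [B num]]]]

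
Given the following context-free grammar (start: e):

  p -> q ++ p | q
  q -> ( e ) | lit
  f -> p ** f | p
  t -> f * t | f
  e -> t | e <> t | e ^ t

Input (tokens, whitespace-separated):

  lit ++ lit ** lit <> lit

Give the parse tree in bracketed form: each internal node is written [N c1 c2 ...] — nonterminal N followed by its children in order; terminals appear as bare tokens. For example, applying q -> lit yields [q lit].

[e [e [t [f [p [q lit] ++ [p [q lit]]] ** [f [p [q lit]]]]]] <> [t [f [p [q lit]]]]]

e
e <> t
t <> t
f <> t
p ** f <> t
q ++ p ** f <> t
lit ++ p ** f <> t
lit ++ q ** f <> t
lit ++ lit ** f <> t
lit ++ lit ** p <> t
lit ++ lit ** q <> t
lit ++ lit ** lit <> t
lit ++ lit ** lit <> f
lit ++ lit ** lit <> p
lit ++ lit ** lit <> q
lit ++ lit ** lit <> lit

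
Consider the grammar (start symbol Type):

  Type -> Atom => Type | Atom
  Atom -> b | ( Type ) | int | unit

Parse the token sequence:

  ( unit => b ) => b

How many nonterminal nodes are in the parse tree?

8

[Type [Atom ( [Type [Atom unit] => [Type [Atom b]]] )] => [Type [Atom b]]]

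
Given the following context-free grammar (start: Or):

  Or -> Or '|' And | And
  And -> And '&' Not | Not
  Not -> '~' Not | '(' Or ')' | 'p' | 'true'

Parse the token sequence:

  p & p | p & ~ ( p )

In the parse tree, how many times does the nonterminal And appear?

5

[Or [Or [And [And [Not p]] & [Not p]]] | [And [And [Not p]] & [Not ~ [Not ( [Or [And [Not p]]] )]]]]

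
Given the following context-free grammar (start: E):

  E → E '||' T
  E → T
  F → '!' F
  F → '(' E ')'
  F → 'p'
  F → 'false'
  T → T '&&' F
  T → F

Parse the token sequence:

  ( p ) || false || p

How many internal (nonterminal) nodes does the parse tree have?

[E [E [E [T [F ( [E [T [F p]]] )]]] || [T [F false]]] || [T [F p]]]

12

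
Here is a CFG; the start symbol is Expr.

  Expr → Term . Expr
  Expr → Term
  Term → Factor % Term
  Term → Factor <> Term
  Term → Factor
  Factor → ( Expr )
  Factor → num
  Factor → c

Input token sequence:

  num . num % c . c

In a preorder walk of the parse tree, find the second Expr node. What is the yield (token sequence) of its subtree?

[Expr [Term [Factor num]] . [Expr [Term [Factor num] % [Term [Factor c]]] . [Expr [Term [Factor c]]]]]

num % c . c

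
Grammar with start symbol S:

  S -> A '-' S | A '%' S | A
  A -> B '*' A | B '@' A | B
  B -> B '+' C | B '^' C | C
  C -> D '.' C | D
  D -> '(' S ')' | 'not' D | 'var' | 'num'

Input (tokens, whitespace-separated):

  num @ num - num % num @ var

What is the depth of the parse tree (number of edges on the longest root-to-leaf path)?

[S [A [B [C [D num]]] @ [A [B [C [D num]]]]] - [S [A [B [C [D num]]]] % [S [A [B [C [D num]]] @ [A [B [C [D var]]]]]]]]

8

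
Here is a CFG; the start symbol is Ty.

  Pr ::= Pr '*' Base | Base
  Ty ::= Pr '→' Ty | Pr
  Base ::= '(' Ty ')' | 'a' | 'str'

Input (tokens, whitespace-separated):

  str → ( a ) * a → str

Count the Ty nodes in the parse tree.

[Ty [Pr [Base str]] → [Ty [Pr [Pr [Base ( [Ty [Pr [Base a]]] )]] * [Base a]] → [Ty [Pr [Base str]]]]]

4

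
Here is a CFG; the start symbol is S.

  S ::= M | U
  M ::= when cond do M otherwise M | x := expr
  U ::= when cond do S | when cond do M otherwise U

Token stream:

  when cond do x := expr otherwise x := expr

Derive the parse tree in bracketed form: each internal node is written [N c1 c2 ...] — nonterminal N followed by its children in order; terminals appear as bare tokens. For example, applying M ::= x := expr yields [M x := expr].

[S [M when cond do [M x := expr] otherwise [M x := expr]]]

S
M
when cond do M otherwise M
when cond do x := expr otherwise M
when cond do x := expr otherwise x := expr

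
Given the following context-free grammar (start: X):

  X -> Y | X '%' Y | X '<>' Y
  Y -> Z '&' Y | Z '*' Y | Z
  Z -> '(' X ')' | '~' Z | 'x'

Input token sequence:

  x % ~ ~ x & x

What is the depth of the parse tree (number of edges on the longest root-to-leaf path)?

5

[X [X [Y [Z x]]] % [Y [Z ~ [Z ~ [Z x]]] & [Y [Z x]]]]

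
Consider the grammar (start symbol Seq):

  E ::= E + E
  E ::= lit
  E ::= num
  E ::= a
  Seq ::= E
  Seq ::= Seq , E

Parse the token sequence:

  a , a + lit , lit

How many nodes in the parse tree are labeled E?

5

[Seq [Seq [Seq [E a]] , [E [E a] + [E lit]]] , [E lit]]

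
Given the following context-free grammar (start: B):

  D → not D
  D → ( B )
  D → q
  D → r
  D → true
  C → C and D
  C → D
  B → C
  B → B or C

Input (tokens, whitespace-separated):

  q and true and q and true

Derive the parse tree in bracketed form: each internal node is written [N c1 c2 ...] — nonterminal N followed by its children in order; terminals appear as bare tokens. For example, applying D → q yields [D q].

[B [C [C [C [C [D q]] and [D true]] and [D q]] and [D true]]]

B
C
C and D
C and D and D
C and D and D and D
D and D and D and D
q and D and D and D
q and true and D and D
q and true and q and D
q and true and q and true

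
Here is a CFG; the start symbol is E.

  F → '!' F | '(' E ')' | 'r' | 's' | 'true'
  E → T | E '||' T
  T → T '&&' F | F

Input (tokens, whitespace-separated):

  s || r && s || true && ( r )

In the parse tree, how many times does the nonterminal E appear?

4

[E [E [E [T [F s]]] || [T [T [F r]] && [F s]]] || [T [T [F true]] && [F ( [E [T [F r]]] )]]]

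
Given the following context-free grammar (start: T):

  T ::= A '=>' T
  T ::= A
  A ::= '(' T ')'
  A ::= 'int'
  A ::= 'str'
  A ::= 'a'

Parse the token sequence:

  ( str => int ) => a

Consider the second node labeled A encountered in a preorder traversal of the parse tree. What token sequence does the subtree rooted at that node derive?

str

[T [A ( [T [A str] => [T [A int]]] )] => [T [A a]]]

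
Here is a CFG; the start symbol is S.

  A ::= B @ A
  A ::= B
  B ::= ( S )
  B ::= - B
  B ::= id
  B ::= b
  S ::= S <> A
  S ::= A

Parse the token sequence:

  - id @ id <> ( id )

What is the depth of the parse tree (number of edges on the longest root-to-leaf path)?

6

[S [S [A [B - [B id]] @ [A [B id]]]] <> [A [B ( [S [A [B id]]] )]]]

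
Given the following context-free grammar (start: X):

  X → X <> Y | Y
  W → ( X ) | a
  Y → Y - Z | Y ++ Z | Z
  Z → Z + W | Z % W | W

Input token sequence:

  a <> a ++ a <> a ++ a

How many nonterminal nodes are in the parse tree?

18

[X [X [X [Y [Z [W a]]]] <> [Y [Y [Z [W a]]] ++ [Z [W a]]]] <> [Y [Y [Z [W a]]] ++ [Z [W a]]]]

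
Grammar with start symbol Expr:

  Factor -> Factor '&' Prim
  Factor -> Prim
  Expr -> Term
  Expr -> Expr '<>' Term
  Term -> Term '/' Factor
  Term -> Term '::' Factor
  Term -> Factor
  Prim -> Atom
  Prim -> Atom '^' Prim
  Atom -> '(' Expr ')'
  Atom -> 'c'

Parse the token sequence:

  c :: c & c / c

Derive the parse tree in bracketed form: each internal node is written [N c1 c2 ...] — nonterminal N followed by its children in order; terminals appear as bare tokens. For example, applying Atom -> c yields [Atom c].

Expr
Term
Term / Factor
Term :: Factor / Factor
Factor :: Factor / Factor
Prim :: Factor / Factor
Atom :: Factor / Factor
c :: Factor / Factor
c :: Factor & Prim / Factor
c :: Prim & Prim / Factor
c :: Atom & Prim / Factor
c :: c & Prim / Factor
c :: c & Atom / Factor
c :: c & c / Factor
c :: c & c / Prim
c :: c & c / Atom
c :: c & c / c

[Expr [Term [Term [Term [Factor [Prim [Atom c]]]] :: [Factor [Factor [Prim [Atom c]]] & [Prim [Atom c]]]] / [Factor [Prim [Atom c]]]]]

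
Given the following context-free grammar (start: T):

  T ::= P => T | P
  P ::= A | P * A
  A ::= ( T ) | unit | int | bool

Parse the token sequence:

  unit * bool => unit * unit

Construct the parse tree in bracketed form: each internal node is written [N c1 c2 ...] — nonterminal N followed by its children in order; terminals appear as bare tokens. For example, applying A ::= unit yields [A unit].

[T [P [P [A unit]] * [A bool]] => [T [P [P [A unit]] * [A unit]]]]

T
P => T
P * A => T
A * A => T
unit * A => T
unit * bool => T
unit * bool => P
unit * bool => P * A
unit * bool => A * A
unit * bool => unit * A
unit * bool => unit * unit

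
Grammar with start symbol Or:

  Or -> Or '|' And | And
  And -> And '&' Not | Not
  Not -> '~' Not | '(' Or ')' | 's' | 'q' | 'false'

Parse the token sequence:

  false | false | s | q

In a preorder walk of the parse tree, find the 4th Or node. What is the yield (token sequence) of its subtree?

[Or [Or [Or [Or [And [Not false]]] | [And [Not false]]] | [And [Not s]]] | [And [Not q]]]

false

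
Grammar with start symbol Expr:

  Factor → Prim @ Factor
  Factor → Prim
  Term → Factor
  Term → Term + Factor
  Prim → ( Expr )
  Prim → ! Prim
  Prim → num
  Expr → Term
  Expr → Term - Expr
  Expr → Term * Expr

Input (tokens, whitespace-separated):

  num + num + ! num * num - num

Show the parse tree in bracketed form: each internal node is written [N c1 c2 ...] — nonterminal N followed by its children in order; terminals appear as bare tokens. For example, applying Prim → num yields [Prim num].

[Expr [Term [Term [Term [Factor [Prim num]]] + [Factor [Prim num]]] + [Factor [Prim ! [Prim num]]]] * [Expr [Term [Factor [Prim num]]] - [Expr [Term [Factor [Prim num]]]]]]

Expr
Term * Expr
Term + Factor * Expr
Term + Factor + Factor * Expr
Factor + Factor + Factor * Expr
Prim + Factor + Factor * Expr
num + Factor + Factor * Expr
num + Prim + Factor * Expr
num + num + Factor * Expr
num + num + Prim * Expr
num + num + ! Prim * Expr
num + num + ! num * Expr
num + num + ! num * Term - Expr
num + num + ! num * Factor - Expr
num + num + ! num * Prim - Expr
num + num + ! num * num - Expr
num + num + ! num * num - Term
num + num + ! num * num - Factor
num + num + ! num * num - Prim
num + num + ! num * num - num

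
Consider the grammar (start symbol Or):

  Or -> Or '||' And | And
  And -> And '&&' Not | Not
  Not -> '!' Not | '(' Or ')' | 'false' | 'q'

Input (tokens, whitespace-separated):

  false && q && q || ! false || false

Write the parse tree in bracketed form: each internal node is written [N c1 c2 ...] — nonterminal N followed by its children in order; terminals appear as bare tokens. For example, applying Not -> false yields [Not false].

[Or [Or [Or [And [And [And [Not false]] && [Not q]] && [Not q]]] || [And [Not ! [Not false]]]] || [And [Not false]]]

Or
Or || And
Or || And || And
And || And || And
And && Not || And || And
And && Not && Not || And || And
Not && Not && Not || And || And
false && Not && Not || And || And
false && q && Not || And || And
false && q && q || And || And
false && q && q || Not || And
false && q && q || ! Not || And
false && q && q || ! false || And
false && q && q || ! false || Not
false && q && q || ! false || false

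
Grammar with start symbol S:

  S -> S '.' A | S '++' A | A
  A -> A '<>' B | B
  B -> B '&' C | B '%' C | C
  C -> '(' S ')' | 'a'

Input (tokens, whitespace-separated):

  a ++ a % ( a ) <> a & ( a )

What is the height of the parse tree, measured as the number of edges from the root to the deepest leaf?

9

[S [S [A [B [C a]]]] ++ [A [A [B [B [C a]] % [C ( [S [A [B [C a]]]] )]]] <> [B [B [C a]] & [C ( [S [A [B [C a]]]] )]]]]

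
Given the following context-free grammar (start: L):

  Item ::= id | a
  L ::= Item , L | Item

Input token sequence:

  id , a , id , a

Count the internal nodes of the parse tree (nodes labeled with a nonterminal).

[L [Item id] , [L [Item a] , [L [Item id] , [L [Item a]]]]]

8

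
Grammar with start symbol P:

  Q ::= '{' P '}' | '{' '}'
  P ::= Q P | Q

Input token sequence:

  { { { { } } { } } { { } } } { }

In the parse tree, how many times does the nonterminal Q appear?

[P [Q { [P [Q { [P [Q { [P [Q { }]] }] [P [Q { }]]] }] [P [Q { [P [Q { }]] }]]] }] [P [Q { }]]]

8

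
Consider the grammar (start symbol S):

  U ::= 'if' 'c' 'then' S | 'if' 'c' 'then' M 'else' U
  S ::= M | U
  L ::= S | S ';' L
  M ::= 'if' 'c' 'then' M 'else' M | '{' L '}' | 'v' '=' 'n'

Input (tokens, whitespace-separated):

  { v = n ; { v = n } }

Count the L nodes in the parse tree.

3

[S [M { [L [S [M v = n]] ; [L [S [M { [L [S [M v = n]]] }]]]] }]]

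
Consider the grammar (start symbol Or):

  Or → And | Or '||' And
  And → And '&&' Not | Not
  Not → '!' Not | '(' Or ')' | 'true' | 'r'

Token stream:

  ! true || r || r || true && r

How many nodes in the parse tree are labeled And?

5

[Or [Or [Or [Or [And [Not ! [Not true]]]] || [And [Not r]]] || [And [Not r]]] || [And [And [Not true]] && [Not r]]]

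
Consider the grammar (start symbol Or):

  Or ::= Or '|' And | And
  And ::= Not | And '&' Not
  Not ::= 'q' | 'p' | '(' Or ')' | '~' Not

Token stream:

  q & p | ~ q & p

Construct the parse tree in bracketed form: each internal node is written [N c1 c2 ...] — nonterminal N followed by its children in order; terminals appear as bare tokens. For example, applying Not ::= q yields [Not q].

[Or [Or [And [And [Not q]] & [Not p]]] | [And [And [Not ~ [Not q]]] & [Not p]]]

Or
Or | And
And | And
And & Not | And
Not & Not | And
q & Not | And
q & p | And
q & p | And & Not
q & p | Not & Not
q & p | ~ Not & Not
q & p | ~ q & Not
q & p | ~ q & p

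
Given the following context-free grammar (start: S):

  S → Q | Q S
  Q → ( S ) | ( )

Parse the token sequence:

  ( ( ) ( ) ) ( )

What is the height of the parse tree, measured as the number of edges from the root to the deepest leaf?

[S [Q ( [S [Q ( )] [S [Q ( )]]] )] [S [Q ( )]]]

5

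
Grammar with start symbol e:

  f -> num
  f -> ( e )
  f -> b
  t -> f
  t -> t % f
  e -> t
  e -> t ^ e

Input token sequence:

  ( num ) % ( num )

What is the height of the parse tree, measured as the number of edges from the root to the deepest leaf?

[e [t [t [f ( [e [t [f num]]] )]] % [f ( [e [t [f num]]] )]]]

7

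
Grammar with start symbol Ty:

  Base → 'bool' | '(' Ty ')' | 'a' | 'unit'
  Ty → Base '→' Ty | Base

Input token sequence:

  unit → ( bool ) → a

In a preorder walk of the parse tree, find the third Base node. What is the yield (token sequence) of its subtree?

bool

[Ty [Base unit] → [Ty [Base ( [Ty [Base bool]] )] → [Ty [Base a]]]]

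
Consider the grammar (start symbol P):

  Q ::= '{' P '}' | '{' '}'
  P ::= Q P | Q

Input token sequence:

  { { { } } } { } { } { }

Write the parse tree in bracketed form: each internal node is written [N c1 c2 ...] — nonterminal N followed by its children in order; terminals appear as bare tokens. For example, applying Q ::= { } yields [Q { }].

[P [Q { [P [Q { [P [Q { }]] }]] }] [P [Q { }] [P [Q { }] [P [Q { }]]]]]

P
Q P
{ P } P
{ Q } P
{ { P } } P
{ { Q } } P
{ { { } } } P
{ { { } } } Q P
{ { { } } } { } P
{ { { } } } { } Q P
{ { { } } } { } { } P
{ { { } } } { } { } Q
{ { { } } } { } { } { }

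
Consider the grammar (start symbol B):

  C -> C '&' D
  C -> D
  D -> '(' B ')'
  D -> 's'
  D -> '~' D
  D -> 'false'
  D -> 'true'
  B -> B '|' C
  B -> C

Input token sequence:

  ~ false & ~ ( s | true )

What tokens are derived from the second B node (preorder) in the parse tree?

[B [C [C [D ~ [D false]]] & [D ~ [D ( [B [B [C [D s]]] | [C [D true]]] )]]]]

s | true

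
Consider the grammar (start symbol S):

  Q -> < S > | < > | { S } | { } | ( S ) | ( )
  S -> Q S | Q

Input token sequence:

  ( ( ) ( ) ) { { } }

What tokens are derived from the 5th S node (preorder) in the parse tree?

[S [Q ( [S [Q ( )] [S [Q ( )]]] )] [S [Q { [S [Q { }]] }]]]

{ }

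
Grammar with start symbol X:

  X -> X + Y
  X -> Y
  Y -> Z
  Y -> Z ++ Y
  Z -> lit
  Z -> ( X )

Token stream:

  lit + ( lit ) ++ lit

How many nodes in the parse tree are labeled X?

[X [X [Y [Z lit]]] + [Y [Z ( [X [Y [Z lit]]] )] ++ [Y [Z lit]]]]

3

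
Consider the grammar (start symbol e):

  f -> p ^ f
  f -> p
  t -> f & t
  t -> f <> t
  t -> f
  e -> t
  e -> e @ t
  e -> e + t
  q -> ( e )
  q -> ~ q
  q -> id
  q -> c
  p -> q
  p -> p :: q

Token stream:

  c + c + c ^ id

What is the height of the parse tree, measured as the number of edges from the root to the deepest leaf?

[e [e [e [t [f [p [q c]]]]] + [t [f [p [q c]]]]] + [t [f [p [q c]] ^ [f [p [q id]]]]]]

7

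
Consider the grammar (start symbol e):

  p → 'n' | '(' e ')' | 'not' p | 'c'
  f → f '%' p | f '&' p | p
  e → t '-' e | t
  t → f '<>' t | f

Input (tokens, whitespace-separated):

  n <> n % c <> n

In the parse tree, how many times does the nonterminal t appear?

3

[e [t [f [p n]] <> [t [f [f [p n]] % [p c]] <> [t [f [p n]]]]]]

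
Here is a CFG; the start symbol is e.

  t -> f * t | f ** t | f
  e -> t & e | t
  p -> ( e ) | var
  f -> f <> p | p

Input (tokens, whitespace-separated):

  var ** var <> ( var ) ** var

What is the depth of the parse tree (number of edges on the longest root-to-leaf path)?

[e [t [f [p var]] ** [t [f [f [p var]] <> [p ( [e [t [f [p var]]]] )]] ** [t [f [p var]]]]]]

9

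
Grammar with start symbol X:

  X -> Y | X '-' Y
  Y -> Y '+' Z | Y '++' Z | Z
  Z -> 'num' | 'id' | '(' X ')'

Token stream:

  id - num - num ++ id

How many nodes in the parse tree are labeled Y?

[X [X [X [Y [Z id]]] - [Y [Z num]]] - [Y [Y [Z num]] ++ [Z id]]]

4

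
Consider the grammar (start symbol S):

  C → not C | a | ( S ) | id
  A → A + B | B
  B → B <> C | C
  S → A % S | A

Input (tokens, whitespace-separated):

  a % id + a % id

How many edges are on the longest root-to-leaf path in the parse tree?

[S [A [B [C a]]] % [S [A [A [B [C id]]] + [B [C a]]] % [S [A [B [C id]]]]]]

6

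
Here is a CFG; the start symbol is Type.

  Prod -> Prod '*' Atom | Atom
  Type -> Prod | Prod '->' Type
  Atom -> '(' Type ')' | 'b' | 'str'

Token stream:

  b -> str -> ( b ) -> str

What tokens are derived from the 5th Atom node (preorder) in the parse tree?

str

[Type [Prod [Atom b]] -> [Type [Prod [Atom str]] -> [Type [Prod [Atom ( [Type [Prod [Atom b]]] )]] -> [Type [Prod [Atom str]]]]]]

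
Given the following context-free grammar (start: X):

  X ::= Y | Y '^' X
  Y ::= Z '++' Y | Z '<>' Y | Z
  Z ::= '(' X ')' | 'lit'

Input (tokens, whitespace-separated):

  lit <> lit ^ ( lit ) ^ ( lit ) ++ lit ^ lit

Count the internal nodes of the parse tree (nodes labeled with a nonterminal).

22

[X [Y [Z lit] <> [Y [Z lit]]] ^ [X [Y [Z ( [X [Y [Z lit]]] )]] ^ [X [Y [Z ( [X [Y [Z lit]]] )] ++ [Y [Z lit]]] ^ [X [Y [Z lit]]]]]]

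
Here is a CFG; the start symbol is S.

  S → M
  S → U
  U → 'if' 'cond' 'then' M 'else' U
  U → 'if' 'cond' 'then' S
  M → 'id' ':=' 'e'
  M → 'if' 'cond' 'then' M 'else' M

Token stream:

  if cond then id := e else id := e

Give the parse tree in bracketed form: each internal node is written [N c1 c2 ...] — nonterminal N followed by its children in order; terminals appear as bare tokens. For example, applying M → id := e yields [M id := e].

[S [M if cond then [M id := e] else [M id := e]]]

S
M
if cond then M else M
if cond then id := e else M
if cond then id := e else id := e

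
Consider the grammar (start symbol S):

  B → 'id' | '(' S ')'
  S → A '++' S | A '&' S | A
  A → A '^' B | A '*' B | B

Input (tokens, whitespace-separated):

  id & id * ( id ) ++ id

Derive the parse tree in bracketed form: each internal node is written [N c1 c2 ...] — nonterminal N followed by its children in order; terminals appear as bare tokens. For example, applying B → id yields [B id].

[S [A [B id]] & [S [A [A [B id]] * [B ( [S [A [B id]]] )]] ++ [S [A [B id]]]]]

S
A & S
B & S
id & S
id & A ++ S
id & A * B ++ S
id & B * B ++ S
id & id * B ++ S
id & id * ( S ) ++ S
id & id * ( A ) ++ S
id & id * ( B ) ++ S
id & id * ( id ) ++ S
id & id * ( id ) ++ A
id & id * ( id ) ++ B
id & id * ( id ) ++ id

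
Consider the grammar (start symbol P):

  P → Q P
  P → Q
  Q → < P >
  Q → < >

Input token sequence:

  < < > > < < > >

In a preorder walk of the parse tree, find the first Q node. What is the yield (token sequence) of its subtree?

< < > >

[P [Q < [P [Q < >]] >] [P [Q < [P [Q < >]] >]]]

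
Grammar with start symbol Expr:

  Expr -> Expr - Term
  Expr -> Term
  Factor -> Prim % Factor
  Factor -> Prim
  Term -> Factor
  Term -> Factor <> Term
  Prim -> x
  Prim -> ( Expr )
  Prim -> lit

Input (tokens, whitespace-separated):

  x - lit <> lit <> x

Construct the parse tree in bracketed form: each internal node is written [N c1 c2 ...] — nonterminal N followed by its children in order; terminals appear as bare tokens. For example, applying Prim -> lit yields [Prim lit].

[Expr [Expr [Term [Factor [Prim x]]]] - [Term [Factor [Prim lit]] <> [Term [Factor [Prim lit]] <> [Term [Factor [Prim x]]]]]]

Expr
Expr - Term
Term - Term
Factor - Term
Prim - Term
x - Term
x - Factor <> Term
x - Prim <> Term
x - lit <> Term
x - lit <> Factor <> Term
x - lit <> Prim <> Term
x - lit <> lit <> Term
x - lit <> lit <> Factor
x - lit <> lit <> Prim
x - lit <> lit <> x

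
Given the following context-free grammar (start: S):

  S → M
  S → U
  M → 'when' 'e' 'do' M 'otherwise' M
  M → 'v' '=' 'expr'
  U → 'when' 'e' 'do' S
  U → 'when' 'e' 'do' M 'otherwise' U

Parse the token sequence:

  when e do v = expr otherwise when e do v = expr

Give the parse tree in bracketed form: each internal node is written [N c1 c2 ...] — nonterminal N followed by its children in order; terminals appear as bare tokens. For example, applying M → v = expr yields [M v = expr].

[S [U when e do [M v = expr] otherwise [U when e do [S [M v = expr]]]]]

S
U
when e do M otherwise U
when e do v = expr otherwise U
when e do v = expr otherwise when e do S
when e do v = expr otherwise when e do M
when e do v = expr otherwise when e do v = expr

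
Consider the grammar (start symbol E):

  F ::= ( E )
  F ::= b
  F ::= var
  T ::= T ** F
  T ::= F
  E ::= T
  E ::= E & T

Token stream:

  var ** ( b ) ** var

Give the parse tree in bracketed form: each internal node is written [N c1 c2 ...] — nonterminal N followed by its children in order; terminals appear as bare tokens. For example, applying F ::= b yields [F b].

[E [T [T [T [F var]] ** [F ( [E [T [F b]]] )]] ** [F var]]]

E
T
T ** F
T ** F ** F
F ** F ** F
var ** F ** F
var ** ( E ) ** F
var ** ( T ) ** F
var ** ( F ) ** F
var ** ( b ) ** F
var ** ( b ) ** var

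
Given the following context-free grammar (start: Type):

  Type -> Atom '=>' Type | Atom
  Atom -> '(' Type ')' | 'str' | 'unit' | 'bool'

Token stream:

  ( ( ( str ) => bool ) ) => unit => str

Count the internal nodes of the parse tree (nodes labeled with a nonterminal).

[Type [Atom ( [Type [Atom ( [Type [Atom ( [Type [Atom str]] )] => [Type [Atom bool]]] )]] )] => [Type [Atom unit] => [Type [Atom str]]]]

14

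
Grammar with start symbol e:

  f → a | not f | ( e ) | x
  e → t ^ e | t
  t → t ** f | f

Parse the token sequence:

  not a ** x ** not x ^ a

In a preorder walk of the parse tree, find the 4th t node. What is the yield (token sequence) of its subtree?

[e [t [t [t [f not [f a]]] ** [f x]] ** [f not [f x]]] ^ [e [t [f a]]]]

a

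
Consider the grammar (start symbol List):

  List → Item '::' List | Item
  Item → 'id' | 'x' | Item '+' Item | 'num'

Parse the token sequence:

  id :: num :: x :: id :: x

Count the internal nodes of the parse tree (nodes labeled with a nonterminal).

[List [Item id] :: [List [Item num] :: [List [Item x] :: [List [Item id] :: [List [Item x]]]]]]

10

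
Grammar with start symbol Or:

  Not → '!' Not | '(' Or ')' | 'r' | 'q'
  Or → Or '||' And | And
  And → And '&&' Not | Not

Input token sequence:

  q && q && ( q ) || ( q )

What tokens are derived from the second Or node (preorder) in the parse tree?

[Or [Or [And [And [And [Not q]] && [Not q]] && [Not ( [Or [And [Not q]]] )]]] || [And [Not ( [Or [And [Not q]]] )]]]

q && q && ( q )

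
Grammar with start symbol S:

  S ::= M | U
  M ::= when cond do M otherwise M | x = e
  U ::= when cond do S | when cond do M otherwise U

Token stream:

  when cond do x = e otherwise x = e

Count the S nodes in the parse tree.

[S [M when cond do [M x = e] otherwise [M x = e]]]

1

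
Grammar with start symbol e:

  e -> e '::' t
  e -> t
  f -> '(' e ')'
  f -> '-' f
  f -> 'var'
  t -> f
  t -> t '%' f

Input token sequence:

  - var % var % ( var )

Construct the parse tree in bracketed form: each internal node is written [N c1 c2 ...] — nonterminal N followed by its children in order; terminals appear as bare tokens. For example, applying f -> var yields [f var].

[e [t [t [t [f - [f var]]] % [f var]] % [f ( [e [t [f var]]] )]]]

e
t
t % f
t % f % f
f % f % f
- f % f % f
- var % f % f
- var % var % f
- var % var % ( e )
- var % var % ( t )
- var % var % ( f )
- var % var % ( var )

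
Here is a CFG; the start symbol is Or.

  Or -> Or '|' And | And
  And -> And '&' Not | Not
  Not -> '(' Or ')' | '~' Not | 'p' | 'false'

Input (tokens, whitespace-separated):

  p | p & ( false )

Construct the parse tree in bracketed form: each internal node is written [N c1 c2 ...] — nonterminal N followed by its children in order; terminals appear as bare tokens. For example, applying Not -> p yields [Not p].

[Or [Or [And [Not p]]] | [And [And [Not p]] & [Not ( [Or [And [Not false]]] )]]]

Or
Or | And
And | And
Not | And
p | And
p | And & Not
p | Not & Not
p | p & Not
p | p & ( Or )
p | p & ( And )
p | p & ( Not )
p | p & ( false )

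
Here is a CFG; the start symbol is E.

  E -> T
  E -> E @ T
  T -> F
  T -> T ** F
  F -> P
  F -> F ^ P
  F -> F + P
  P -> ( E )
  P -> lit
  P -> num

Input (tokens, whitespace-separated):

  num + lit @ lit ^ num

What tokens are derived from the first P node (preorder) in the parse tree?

num

[E [E [T [F [F [P num]] + [P lit]]]] @ [T [F [F [P lit]] ^ [P num]]]]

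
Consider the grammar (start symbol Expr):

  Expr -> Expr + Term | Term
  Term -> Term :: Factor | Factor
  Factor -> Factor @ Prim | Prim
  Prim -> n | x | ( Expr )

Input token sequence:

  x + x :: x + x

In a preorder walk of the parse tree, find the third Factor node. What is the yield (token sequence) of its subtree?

x

[Expr [Expr [Expr [Term [Factor [Prim x]]]] + [Term [Term [Factor [Prim x]]] :: [Factor [Prim x]]]] + [Term [Factor [Prim x]]]]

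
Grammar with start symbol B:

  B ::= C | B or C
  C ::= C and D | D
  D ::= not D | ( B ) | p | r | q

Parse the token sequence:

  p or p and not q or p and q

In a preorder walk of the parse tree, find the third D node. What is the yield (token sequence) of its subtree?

not q

[B [B [B [C [D p]]] or [C [C [D p]] and [D not [D q]]]] or [C [C [D p]] and [D q]]]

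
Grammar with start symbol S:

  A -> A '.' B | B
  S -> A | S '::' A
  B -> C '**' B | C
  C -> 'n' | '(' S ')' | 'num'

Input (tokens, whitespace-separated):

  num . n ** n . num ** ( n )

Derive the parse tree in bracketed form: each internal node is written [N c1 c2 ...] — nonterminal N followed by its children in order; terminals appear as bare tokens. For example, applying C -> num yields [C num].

[S [A [A [A [B [C num]]] . [B [C n] ** [B [C n]]]] . [B [C num] ** [B [C ( [S [A [B [C n]]]] )]]]]]

S
A
A . B
A . B . B
B . B . B
C . B . B
num . B . B
num . C ** B . B
num . n ** B . B
num . n ** C . B
num . n ** n . B
num . n ** n . C ** B
num . n ** n . num ** B
num . n ** n . num ** C
num . n ** n . num ** ( S )
num . n ** n . num ** ( A )
num . n ** n . num ** ( B )
num . n ** n . num ** ( C )
num . n ** n . num ** ( n )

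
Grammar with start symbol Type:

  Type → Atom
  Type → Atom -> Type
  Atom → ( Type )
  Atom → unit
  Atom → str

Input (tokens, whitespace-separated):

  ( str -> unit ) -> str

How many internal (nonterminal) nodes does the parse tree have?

[Type [Atom ( [Type [Atom str] -> [Type [Atom unit]]] )] -> [Type [Atom str]]]

8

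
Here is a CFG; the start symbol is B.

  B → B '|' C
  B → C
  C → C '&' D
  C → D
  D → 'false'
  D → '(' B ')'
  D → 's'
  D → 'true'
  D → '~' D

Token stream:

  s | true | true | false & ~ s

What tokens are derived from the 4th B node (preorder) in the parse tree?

s

[B [B [B [B [C [D s]]] | [C [D true]]] | [C [D true]]] | [C [C [D false]] & [D ~ [D s]]]]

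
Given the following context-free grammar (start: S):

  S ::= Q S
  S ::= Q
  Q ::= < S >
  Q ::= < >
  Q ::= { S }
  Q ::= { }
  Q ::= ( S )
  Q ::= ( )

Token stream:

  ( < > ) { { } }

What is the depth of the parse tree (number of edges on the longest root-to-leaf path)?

5

[S [Q ( [S [Q < >]] )] [S [Q { [S [Q { }]] }]]]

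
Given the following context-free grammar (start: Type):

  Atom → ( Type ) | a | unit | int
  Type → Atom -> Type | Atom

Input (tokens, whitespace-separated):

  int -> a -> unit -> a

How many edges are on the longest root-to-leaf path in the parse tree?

[Type [Atom int] -> [Type [Atom a] -> [Type [Atom unit] -> [Type [Atom a]]]]]

5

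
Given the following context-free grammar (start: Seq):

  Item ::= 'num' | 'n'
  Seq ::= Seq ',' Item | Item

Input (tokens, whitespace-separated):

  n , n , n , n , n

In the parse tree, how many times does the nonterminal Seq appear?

[Seq [Seq [Seq [Seq [Seq [Item n]] , [Item n]] , [Item n]] , [Item n]] , [Item n]]

5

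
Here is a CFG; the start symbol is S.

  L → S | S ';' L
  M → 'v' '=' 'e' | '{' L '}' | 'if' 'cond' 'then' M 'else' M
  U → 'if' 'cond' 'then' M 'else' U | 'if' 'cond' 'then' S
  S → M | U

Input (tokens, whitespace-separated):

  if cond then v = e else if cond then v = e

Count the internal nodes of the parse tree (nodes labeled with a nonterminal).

[S [U if cond then [M v = e] else [U if cond then [S [M v = e]]]]]

6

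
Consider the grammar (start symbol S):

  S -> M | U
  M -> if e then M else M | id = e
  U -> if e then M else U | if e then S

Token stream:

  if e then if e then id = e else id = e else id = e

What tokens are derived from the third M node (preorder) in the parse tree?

id = e

[S [M if e then [M if e then [M id = e] else [M id = e]] else [M id = e]]]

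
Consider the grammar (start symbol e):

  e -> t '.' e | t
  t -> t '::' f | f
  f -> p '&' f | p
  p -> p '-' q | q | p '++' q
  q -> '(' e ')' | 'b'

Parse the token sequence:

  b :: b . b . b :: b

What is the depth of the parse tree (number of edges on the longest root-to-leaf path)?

[e [t [t [f [p [q b]]]] :: [f [p [q b]]]] . [e [t [f [p [q b]]]] . [e [t [t [f [p [q b]]]] :: [f [p [q b]]]]]]]

8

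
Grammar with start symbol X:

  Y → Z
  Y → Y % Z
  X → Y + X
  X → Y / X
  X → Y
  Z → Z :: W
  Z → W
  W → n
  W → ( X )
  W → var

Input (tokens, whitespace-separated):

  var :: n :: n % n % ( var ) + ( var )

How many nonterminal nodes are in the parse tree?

26

[X [Y [Y [Y [Z [Z [Z [W var]] :: [W n]] :: [W n]]] % [Z [W n]]] % [Z [W ( [X [Y [Z [W var]]]] )]]] + [X [Y [Z [W ( [X [Y [Z [W var]]]] )]]]]]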